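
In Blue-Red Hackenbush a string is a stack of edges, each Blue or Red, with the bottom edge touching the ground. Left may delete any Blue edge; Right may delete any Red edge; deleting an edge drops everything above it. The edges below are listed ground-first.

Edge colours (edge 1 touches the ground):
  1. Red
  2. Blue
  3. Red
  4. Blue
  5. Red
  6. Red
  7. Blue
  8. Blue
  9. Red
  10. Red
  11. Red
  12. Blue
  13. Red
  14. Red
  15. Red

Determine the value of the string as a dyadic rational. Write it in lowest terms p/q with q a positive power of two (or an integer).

-11503/16384

edge 1 of 15 (Red): { none | 0 } = -1
edge 2 of 15 (Blue): { -1 | 0 } = -1/2
edge 3 of 15 (Red): { -1 | -1/2; 0 } = -3/4
edge 4 of 15 (Blue): { -1; -3/4 | -1/2; 0 } = -5/8
edge 5 of 15 (Red): { -1; -3/4 | -5/8; -1/2; 0 } = -11/16
edge 6 of 15 (Red): { -1; -3/4 | -11/16; -5/8; -1/2; 0 } = -23/32
edge 7 of 15 (Blue): { -1; -3/4; -23/32 | -11/16; -5/8; -1/2; 0 } = -45/64
edge 8 of 15 (Blue): { -1; -3/4; -23/32; -45/64 | -11/16; -5/8; -1/2; 0 } = -89/128
edge 9 of 15 (Red): { -1; -3/4; -23/32; -45/64 | -89/128; -11/16; -5/8; -1/2; 0 } = -179/256
edge 10 of 15 (Red): { -1; -3/4; -23/32; -45/64 | -179/256; -89/128; -11/16; -5/8; -1/2; 0 } = -359/512
edge 11 of 15 (Red): { -1; -3/4; -23/32; -45/64 | -359/512; -179/256; -89/128; -11/16; -5/8; -1/2; 0 } = -719/1024
edge 12 of 15 (Blue): { -1; -3/4; -23/32; -45/64; -719/1024 | -359/512; -179/256; -89/128; -11/16; -5/8; -1/2; 0 } = -1437/2048
edge 13 of 15 (Red): { -1; -3/4; -23/32; -45/64; -719/1024 | -1437/2048; -359/512; -179/256; -89/128; -11/16; -5/8; -1/2; 0 } = -2875/4096
edge 14 of 15 (Red): { -1; -3/4; -23/32; -45/64; -719/1024 | -2875/4096; -1437/2048; -359/512; -179/256; -89/128; -11/16; -5/8; -1/2; 0 } = -5751/8192
edge 15 of 15 (Red): { -1; -3/4; -23/32; -45/64; -719/1024 | -5751/8192; -2875/4096; -1437/2048; -359/512; -179/256; -89/128; -11/16; -5/8; -1/2; 0 } = -11503/16384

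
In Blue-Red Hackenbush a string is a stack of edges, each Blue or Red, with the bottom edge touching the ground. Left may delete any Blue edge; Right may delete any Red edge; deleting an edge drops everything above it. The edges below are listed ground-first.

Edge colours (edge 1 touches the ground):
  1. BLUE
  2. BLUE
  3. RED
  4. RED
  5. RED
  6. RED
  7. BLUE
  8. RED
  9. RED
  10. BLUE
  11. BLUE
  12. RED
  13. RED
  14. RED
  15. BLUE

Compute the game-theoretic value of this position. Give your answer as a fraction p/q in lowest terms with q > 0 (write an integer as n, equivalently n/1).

8803/8192

val_1 [B]  L=[0]  R=[(no moves)]  gives 1
val_2 [BB]  L=[0,1]  R=[(no moves)]  gives 2
val_3 [BBR]  L=[0,1]  R=[2]  gives 3/2
val_4 [BBRR]  L=[0,1]  R=[3/2,2]  gives 5/4
val_5 [BBRRR]  L=[0,1]  R=[5/4,3/2,2]  gives 9/8
val_6 [BBRRRR]  L=[0,1]  R=[9/8,5/4,3/2,2]  gives 17/16
val_7 [BBRRRRB]  L=[0,1,17/16]  R=[9/8,5/4,3/2,2]  gives 35/32
val_8 [BBRRRRBR]  L=[0,1,17/16]  R=[35/32,9/8,5/4,3/2,2]  gives 69/64
val_9 [BBRRRRBRR]  L=[0,1,17/16]  R=[69/64,35/32,9/8,5/4,3/2,2]  gives 137/128
val_10 [BBRRRRBRRB]  L=[0,1,17/16,137/128]  R=[69/64,35/32,9/8,5/4,3/2,2]  gives 275/256
val_11 [BBRRRRBRRBB]  L=[0,1,17/16,137/128,275/256]  R=[69/64,35/32,9/8,5/4,3/2,2]  gives 551/512
val_12 [BBRRRRBRRBBR]  L=[0,1,17/16,137/128,275/256]  R=[551/512,69/64,35/32,9/8,5/4,3/2,2]  gives 1101/1024
val_13 [BBRRRRBRRBBRR]  L=[0,1,17/16,137/128,275/256]  R=[1101/1024,551/512,69/64,35/32,9/8,5/4,3/2,2]  gives 2201/2048
val_14 [BBRRRRBRRBBRRR]  L=[0,1,17/16,137/128,275/256]  R=[2201/2048,1101/1024,551/512,69/64,35/32,9/8,5/4,3/2,2]  gives 4401/4096
val_15 [BBRRRRBRRBBRRRB]  L=[0,1,17/16,137/128,275/256,4401/4096]  R=[2201/2048,1101/1024,551/512,69/64,35/32,9/8,5/4,3/2,2]  gives 8803/8192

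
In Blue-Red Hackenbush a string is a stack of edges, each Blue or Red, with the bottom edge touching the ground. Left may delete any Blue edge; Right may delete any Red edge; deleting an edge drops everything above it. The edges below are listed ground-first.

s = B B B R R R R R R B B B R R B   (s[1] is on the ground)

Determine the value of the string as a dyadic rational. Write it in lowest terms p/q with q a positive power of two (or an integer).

8307/4096

B: Left { 0 }, Right { ∅ } ⇒ simplest 1
BB: Left { 0 1 }, Right { ∅ } ⇒ simplest 2
BBB: Left { 0 1 2 }, Right { ∅ } ⇒ simplest 3
BBBR: Left { 0 1 2 }, Right { 3 } ⇒ simplest 5/2
BBBRR: Left { 0 1 2 }, Right { 5/2 3 } ⇒ simplest 9/4
BBBRRR: Left { 0 1 2 }, Right { 9/4 5/2 3 } ⇒ simplest 17/8
BBBRRRR: Left { 0 1 2 }, Right { 17/8 9/4 5/2 3 } ⇒ simplest 33/16
BBBRRRRR: Left { 0 1 2 }, Right { 33/16 17/8 9/4 5/2 3 } ⇒ simplest 65/32
BBBRRRRRR: Left { 0 1 2 }, Right { 65/32 33/16 17/8 9/4 5/2 3 } ⇒ simplest 129/64
BBBRRRRRRB: Left { 0 1 2 129/64 }, Right { 65/32 33/16 17/8 9/4 5/2 3 } ⇒ simplest 259/128
BBBRRRRRRBB: Left { 0 1 2 129/64 259/128 }, Right { 65/32 33/16 17/8 9/4 5/2 3 } ⇒ simplest 519/256
BBBRRRRRRBBB: Left { 0 1 2 129/64 259/128 519/256 }, Right { 65/32 33/16 17/8 9/4 5/2 3 } ⇒ simplest 1039/512
BBBRRRRRRBBBR: Left { 0 1 2 129/64 259/128 519/256 }, Right { 1039/512 65/32 33/16 17/8 9/4 5/2 3 } ⇒ simplest 2077/1024
BBBRRRRRRBBBRR: Left { 0 1 2 129/64 259/128 519/256 }, Right { 2077/1024 1039/512 65/32 33/16 17/8 9/4 5/2 3 } ⇒ simplest 4153/2048
BBBRRRRRRBBBRRB: Left { 0 1 2 129/64 259/128 519/256 4153/2048 }, Right { 2077/1024 1039/512 65/32 33/16 17/8 9/4 5/2 3 } ⇒ simplest 8307/4096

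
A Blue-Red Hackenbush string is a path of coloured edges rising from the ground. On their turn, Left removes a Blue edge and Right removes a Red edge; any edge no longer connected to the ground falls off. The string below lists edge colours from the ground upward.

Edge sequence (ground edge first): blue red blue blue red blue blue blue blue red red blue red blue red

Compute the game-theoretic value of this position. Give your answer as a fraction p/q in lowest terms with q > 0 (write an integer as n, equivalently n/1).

14229/16384

Build g(s[:k]) for k = 1..15, string s = blue red blue blue red blue blue blue blue red red blue red blue red.
1 of 15 · b · max L 0 · min R +∞ — 1
2 of 15 · br · max L 0 · min R 1 — 1/2
3 of 15 · brb · max L 1/2 · min R 1 — 3/4
4 of 15 · brbb · max L 3/4 · min R 1 — 7/8
5 of 15 · brbbr · max L 3/4 · min R 7/8 — 13/16
6 of 15 · brbbrb · max L 13/16 · min R 7/8 — 27/32
7 of 15 · brbbrbb · max L 27/32 · min R 7/8 — 55/64
8 of 15 · brbbrbbb · max L 55/64 · min R 7/8 — 111/128
9 of 15 · brbbrbbbb · max L 111/128 · min R 7/8 — 223/256
10 of 15 · brbbrbbbbr · max L 111/128 · min R 223/256 — 445/512
11 of 15 · brbbrbbbbrr · max L 111/128 · min R 445/512 — 889/1024
12 of 15 · brbbrbbbbrrb · max L 889/1024 · min R 445/512 — 1779/2048
13 of 15 · brbbrbbbbrrbr · max L 889/1024 · min R 1779/2048 — 3557/4096
14 of 15 · brbbrbbbbrrbrb · max L 3557/4096 · min R 1779/2048 — 7115/8192
15 of 15 · brbbrbbbbrrbrbr · max L 3557/4096 · min R 7115/8192 — 14229/16384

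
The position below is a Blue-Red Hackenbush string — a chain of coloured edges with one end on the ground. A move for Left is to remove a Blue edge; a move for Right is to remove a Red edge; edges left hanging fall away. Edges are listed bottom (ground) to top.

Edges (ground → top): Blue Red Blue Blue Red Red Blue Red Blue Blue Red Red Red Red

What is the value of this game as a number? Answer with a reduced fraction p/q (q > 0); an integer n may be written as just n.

6497/8192

Recurse on prefixes of the 14-edge string Blue Red Blue Blue Red Red Blue Red Blue Blue Red Red Red Red:
step 1: add Blue to get B; options L={ 0 } R={ · } -> 1
step 2: add Red to get BR; options L={ 0 } R={ 1 } -> 1/2
step 3: add Blue to get BRB; options L={ 0,1/2 } R={ 1 } -> 3/4
step 4: add Blue to get BRBB; options L={ 0,1/2,3/4 } R={ 1 } -> 7/8
step 5: add Red to get BRBBR; options L={ 0,1/2,3/4 } R={ 7/8,1 } -> 13/16
step 6: add Red to get BRBBRR; options L={ 0,1/2,3/4 } R={ 13/16,7/8,1 } -> 25/32
step 7: add Blue to get BRBBRRB; options L={ 0,1/2,3/4,25/32 } R={ 13/16,7/8,1 } -> 51/64
step 8: add Red to get BRBBRRBR; options L={ 0,1/2,3/4,25/32 } R={ 51/64,13/16,7/8,1 } -> 101/128
step 9: add Blue to get BRBBRRBRB; options L={ 0,1/2,3/4,25/32,101/128 } R={ 51/64,13/16,7/8,1 } -> 203/256
step 10: add Blue to get BRBBRRBRBB; options L={ 0,1/2,3/4,25/32,101/128,203/256 } R={ 51/64,13/16,7/8,1 } -> 407/512
step 11: add Red to get BRBBRRBRBBR; options L={ 0,1/2,3/4,25/32,101/128,203/256 } R={ 407/512,51/64,13/16,7/8,1 } -> 813/1024
step 12: add Red to get BRBBRRBRBBRR; options L={ 0,1/2,3/4,25/32,101/128,203/256 } R={ 813/1024,407/512,51/64,13/16,7/8,1 } -> 1625/2048
step 13: add Red to get BRBBRRBRBBRRR; options L={ 0,1/2,3/4,25/32,101/128,203/256 } R={ 1625/2048,813/1024,407/512,51/64,13/16,7/8,1 } -> 3249/4096
step 14: add Red to get BRBBRRBRBBRRRR; options L={ 0,1/2,3/4,25/32,101/128,203/256 } R={ 3249/4096,1625/2048,813/1024,407/512,51/64,13/16,7/8,1 } -> 6497/8192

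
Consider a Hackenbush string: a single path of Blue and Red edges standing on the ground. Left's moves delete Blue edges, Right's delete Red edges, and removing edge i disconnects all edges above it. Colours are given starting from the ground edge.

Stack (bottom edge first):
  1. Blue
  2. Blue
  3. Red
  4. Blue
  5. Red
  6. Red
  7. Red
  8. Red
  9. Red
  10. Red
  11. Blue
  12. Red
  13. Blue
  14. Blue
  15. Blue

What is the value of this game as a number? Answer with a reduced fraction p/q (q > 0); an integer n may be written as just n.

Recurse on prefixes of the 15-edge string Blue Blue Red Blue Red Red Red Red Red Red Blue Red Blue Blue Blue:
step 1: add Blue to get B; options L={ 0 } R={ (no moves) } so 1
step 2: add Blue to get BB; options L={ 0,1 } R={ (no moves) } so 2
step 3: add Red to get BBR; options L={ 0,1 } R={ 2 } so 3/2
step 4: add Blue to get BBRB; options L={ 0,1,3/2 } R={ 2 } so 7/4
step 5: add Red to get BBRBR; options L={ 0,1,3/2 } R={ 7/4,2 } so 13/8
step 6: add Red to get BBRBRR; options L={ 0,1,3/2 } R={ 13/8,7/4,2 } so 25/16
step 7: add Red to get BBRBRRR; options L={ 0,1,3/2 } R={ 25/16,13/8,7/4,2 } so 49/32
step 8: add Red to get BBRBRRRR; options L={ 0,1,3/2 } R={ 49/32,25/16,13/8,7/4,2 } so 97/64
step 9: add Red to get BBRBRRRRR; options L={ 0,1,3/2 } R={ 97/64,49/32,25/16,13/8,7/4,2 } so 193/128
step 10: add Red to get BBRBRRRRRR; options L={ 0,1,3/2 } R={ 193/128,97/64,49/32,25/16,13/8,7/4,2 } so 385/256
step 11: add Blue to get BBRBRRRRRRB; options L={ 0,1,3/2,385/256 } R={ 193/128,97/64,49/32,25/16,13/8,7/4,2 } so 771/512
step 12: add Red to get BBRBRRRRRRBR; options L={ 0,1,3/2,385/256 } R={ 771/512,193/128,97/64,49/32,25/16,13/8,7/4,2 } so 1541/1024
step 13: add Blue to get BBRBRRRRRRBRB; options L={ 0,1,3/2,385/256,1541/1024 } R={ 771/512,193/128,97/64,49/32,25/16,13/8,7/4,2 } so 3083/2048
step 14: add Blue to get BBRBRRRRRRBRBB; options L={ 0,1,3/2,385/256,1541/1024,3083/2048 } R={ 771/512,193/128,97/64,49/32,25/16,13/8,7/4,2 } so 6167/4096
step 15: add Blue to get BBRBRRRRRRBRBBB; options L={ 0,1,3/2,385/256,1541/1024,3083/2048,6167/4096 } R={ 771/512,193/128,97/64,49/32,25/16,13/8,7/4,2 } so 12335/8192

12335/8192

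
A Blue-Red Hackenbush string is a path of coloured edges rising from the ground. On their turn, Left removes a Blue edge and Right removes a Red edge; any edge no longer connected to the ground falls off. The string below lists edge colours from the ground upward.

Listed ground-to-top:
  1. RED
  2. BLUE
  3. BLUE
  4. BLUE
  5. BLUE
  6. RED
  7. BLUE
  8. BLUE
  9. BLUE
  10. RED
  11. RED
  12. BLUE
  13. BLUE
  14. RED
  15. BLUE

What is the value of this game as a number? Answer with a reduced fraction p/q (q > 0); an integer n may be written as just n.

-1125/16384

Prefix values for RED BLUE BLUE BLUE BLUE RED BLUE BLUE BLUE RED RED BLUE BLUE RED BLUE via {L|R} + simplicity:
R: Left { none }, Right { 0 } so simplest -1
RB: Left { -1 }, Right { 0 } so simplest -1/2
RBB: Left { -1, -1/2 }, Right { 0 } so simplest -1/4
RBBB: Left { -1, -1/2, -1/4 }, Right { 0 } so simplest -1/8
RBBBB: Left { -1, -1/2, -1/4, -1/8 }, Right { 0 } so simplest -1/16
RBBBBR: Left { -1, -1/2, -1/4, -1/8 }, Right { -1/16, 0 } so simplest -3/32
RBBBBRB: Left { -1, -1/2, -1/4, -1/8, -3/32 }, Right { -1/16, 0 } so simplest -5/64
RBBBBRBB: Left { -1, -1/2, -1/4, -1/8, -3/32, -5/64 }, Right { -1/16, 0 } so simplest -9/128
RBBBBRBBB: Left { -1, -1/2, -1/4, -1/8, -3/32, -5/64, -9/128 }, Right { -1/16, 0 } so simplest -17/256
RBBBBRBBBR: Left { -1, -1/2, -1/4, -1/8, -3/32, -5/64, -9/128 }, Right { -17/256, -1/16, 0 } so simplest -35/512
RBBBBRBBBRR: Left { -1, -1/2, -1/4, -1/8, -3/32, -5/64, -9/128 }, Right { -35/512, -17/256, -1/16, 0 } so simplest -71/1024
RBBBBRBBBRRB: Left { -1, -1/2, -1/4, -1/8, -3/32, -5/64, -9/128, -71/1024 }, Right { -35/512, -17/256, -1/16, 0 } so simplest -141/2048
RBBBBRBBBRRBB: Left { -1, -1/2, -1/4, -1/8, -3/32, -5/64, -9/128, -71/1024, -141/2048 }, Right { -35/512, -17/256, -1/16, 0 } so simplest -281/4096
RBBBBRBBBRRBBR: Left { -1, -1/2, -1/4, -1/8, -3/32, -5/64, -9/128, -71/1024, -141/2048 }, Right { -281/4096, -35/512, -17/256, -1/16, 0 } so simplest -563/8192
RBBBBRBBBRRBBRB: Left { -1, -1/2, -1/4, -1/8, -3/32, -5/64, -9/128, -71/1024, -141/2048, -563/8192 }, Right { -281/4096, -35/512, -17/256, -1/16, 0 } so simplest -1125/16384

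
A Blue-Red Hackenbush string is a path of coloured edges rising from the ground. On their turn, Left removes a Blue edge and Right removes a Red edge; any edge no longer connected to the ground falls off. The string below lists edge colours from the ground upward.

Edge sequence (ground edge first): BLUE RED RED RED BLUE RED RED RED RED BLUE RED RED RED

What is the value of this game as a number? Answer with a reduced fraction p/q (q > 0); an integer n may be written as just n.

529/4096

Build value(s[:k]) for k = 1..13, string s = BLUE RED RED RED BLUE RED RED RED RED BLUE RED RED RED.
B: Left { 0 }, Right {  } — simplest 1
BR: Left { 0 }, Right { 1 } — simplest 1/2
BRR: Left { 0 }, Right { 1/2 1 } — simplest 1/4
BRRR: Left { 0 }, Right { 1/4 1/2 1 } — simplest 1/8
BRRRB: Left { 0 1/8 }, Right { 1/4 1/2 1 } — simplest 3/16
BRRRBR: Left { 0 1/8 }, Right { 3/16 1/4 1/2 1 } — simplest 5/32
BRRRBRR: Left { 0 1/8 }, Right { 5/32 3/16 1/4 1/2 1 } — simplest 9/64
BRRRBRRR: Left { 0 1/8 }, Right { 9/64 5/32 3/16 1/4 1/2 1 } — simplest 17/128
BRRRBRRRR: Left { 0 1/8 }, Right { 17/128 9/64 5/32 3/16 1/4 1/2 1 } — simplest 33/256
BRRRBRRRRB: Left { 0 1/8 33/256 }, Right { 17/128 9/64 5/32 3/16 1/4 1/2 1 } — simplest 67/512
BRRRBRRRRBR: Left { 0 1/8 33/256 }, Right { 67/512 17/128 9/64 5/32 3/16 1/4 1/2 1 } — simplest 133/1024
BRRRBRRRRBRR: Left { 0 1/8 33/256 }, Right { 133/1024 67/512 17/128 9/64 5/32 3/16 1/4 1/2 1 } — simplest 265/2048
BRRRBRRRRBRRR: Left { 0 1/8 33/256 }, Right { 265/2048 133/1024 67/512 17/128 9/64 5/32 3/16 1/4 1/2 1 } — simplest 529/4096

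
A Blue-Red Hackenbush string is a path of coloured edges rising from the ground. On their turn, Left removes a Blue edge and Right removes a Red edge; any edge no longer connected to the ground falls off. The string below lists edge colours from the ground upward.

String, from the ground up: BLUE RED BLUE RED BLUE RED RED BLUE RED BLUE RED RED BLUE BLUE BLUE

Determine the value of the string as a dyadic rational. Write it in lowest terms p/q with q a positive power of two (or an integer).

10575/16384

edge 1 of 15 (BLUE): { 0 |  } -> 1
edge 2 of 15 (RED): { 0 | 1 } -> 1/2
edge 3 of 15 (BLUE): { 0,1/2 | 1 } -> 3/4
edge 4 of 15 (RED): { 0,1/2 | 3/4,1 } -> 5/8
edge 5 of 15 (BLUE): { 0,1/2,5/8 | 3/4,1 } -> 11/16
edge 6 of 15 (RED): { 0,1/2,5/8 | 11/16,3/4,1 } -> 21/32
edge 7 of 15 (RED): { 0,1/2,5/8 | 21/32,11/16,3/4,1 } -> 41/64
edge 8 of 15 (BLUE): { 0,1/2,5/8,41/64 | 21/32,11/16,3/4,1 } -> 83/128
edge 9 of 15 (RED): { 0,1/2,5/8,41/64 | 83/128,21/32,11/16,3/4,1 } -> 165/256
edge 10 of 15 (BLUE): { 0,1/2,5/8,41/64,165/256 | 83/128,21/32,11/16,3/4,1 } -> 331/512
edge 11 of 15 (RED): { 0,1/2,5/8,41/64,165/256 | 331/512,83/128,21/32,11/16,3/4,1 } -> 661/1024
edge 12 of 15 (RED): { 0,1/2,5/8,41/64,165/256 | 661/1024,331/512,83/128,21/32,11/16,3/4,1 } -> 1321/2048
edge 13 of 15 (BLUE): { 0,1/2,5/8,41/64,165/256,1321/2048 | 661/1024,331/512,83/128,21/32,11/16,3/4,1 } -> 2643/4096
edge 14 of 15 (BLUE): { 0,1/2,5/8,41/64,165/256,1321/2048,2643/4096 | 661/1024,331/512,83/128,21/32,11/16,3/4,1 } -> 5287/8192
edge 15 of 15 (BLUE): { 0,1/2,5/8,41/64,165/256,1321/2048,2643/4096,5287/8192 | 661/1024,331/512,83/128,21/32,11/16,3/4,1 } -> 10575/16384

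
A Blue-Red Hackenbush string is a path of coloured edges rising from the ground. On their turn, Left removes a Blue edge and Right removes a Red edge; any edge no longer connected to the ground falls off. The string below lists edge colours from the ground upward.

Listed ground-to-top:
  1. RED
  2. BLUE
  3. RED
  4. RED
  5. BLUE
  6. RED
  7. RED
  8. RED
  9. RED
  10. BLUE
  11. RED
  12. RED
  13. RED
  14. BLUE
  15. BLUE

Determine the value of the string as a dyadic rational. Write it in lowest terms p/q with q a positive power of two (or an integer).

step 1: add RED to get R; options L={ none } R={ 0 } so -1
step 2: add BLUE to get RB; options L={ -1 } R={ 0 } so -1/2
step 3: add RED to get RBR; options L={ -1 } R={ -1/2, 0 } so -3/4
step 4: add RED to get RBRR; options L={ -1 } R={ -3/4, -1/2, 0 } so -7/8
step 5: add BLUE to get RBRRB; options L={ -1, -7/8 } R={ -3/4, -1/2, 0 } so -13/16
step 6: add RED to get RBRRBR; options L={ -1, -7/8 } R={ -13/16, -3/4, -1/2, 0 } so -27/32
step 7: add RED to get RBRRBRR; options L={ -1, -7/8 } R={ -27/32, -13/16, -3/4, -1/2, 0 } so -55/64
step 8: add RED to get RBRRBRRR; options L={ -1, -7/8 } R={ -55/64, -27/32, -13/16, -3/4, -1/2, 0 } so -111/128
step 9: add RED to get RBRRBRRRR; options L={ -1, -7/8 } R={ -111/128, -55/64, -27/32, -13/16, -3/4, -1/2, 0 } so -223/256
step 10: add BLUE to get RBRRBRRRRB; options L={ -1, -7/8, -223/256 } R={ -111/128, -55/64, -27/32, -13/16, -3/4, -1/2, 0 } so -445/512
step 11: add RED to get RBRRBRRRRBR; options L={ -1, -7/8, -223/256 } R={ -445/512, -111/128, -55/64, -27/32, -13/16, -3/4, -1/2, 0 } so -891/1024
step 12: add RED to get RBRRBRRRRBRR; options L={ -1, -7/8, -223/256 } R={ -891/1024, -445/512, -111/128, -55/64, -27/32, -13/16, -3/4, -1/2, 0 } so -1783/2048
step 13: add RED to get RBRRBRRRRBRRR; options L={ -1, -7/8, -223/256 } R={ -1783/2048, -891/1024, -445/512, -111/128, -55/64, -27/32, -13/16, -3/4, -1/2, 0 } so -3567/4096
step 14: add BLUE to get RBRRBRRRRBRRRB; options L={ -1, -7/8, -223/256, -3567/4096 } R={ -1783/2048, -891/1024, -445/512, -111/128, -55/64, -27/32, -13/16, -3/4, -1/2, 0 } so -7133/8192
step 15: add BLUE to get RBRRBRRRRBRRRBB; options L={ -1, -7/8, -223/256, -3567/4096, -7133/8192 } R={ -1783/2048, -891/1024, -445/512, -111/128, -55/64, -27/32, -13/16, -3/4, -1/2, 0 } so -14265/16384

-14265/16384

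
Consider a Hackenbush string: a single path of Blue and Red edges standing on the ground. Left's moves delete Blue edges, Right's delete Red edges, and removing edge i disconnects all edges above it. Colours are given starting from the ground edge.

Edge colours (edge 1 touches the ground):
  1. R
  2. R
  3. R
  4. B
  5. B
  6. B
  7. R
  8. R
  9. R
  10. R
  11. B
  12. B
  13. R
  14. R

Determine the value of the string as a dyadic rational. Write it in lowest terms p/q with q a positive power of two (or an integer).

R: Left { — }, Right { 0 } -> simplest -1
RR: Left { — }, Right { -1, 0 } -> simplest -2
RRR: Left { — }, Right { -2, -1, 0 } -> simplest -3
RRRB: Left { -3 }, Right { -2, -1, 0 } -> simplest -5/2
RRRBB: Left { -3, -5/2 }, Right { -2, -1, 0 } -> simplest -9/4
RRRBBB: Left { -3, -5/2, -9/4 }, Right { -2, -1, 0 } -> simplest -17/8
RRRBBBR: Left { -3, -5/2, -9/4 }, Right { -17/8, -2, -1, 0 } -> simplest -35/16
RRRBBBRR: Left { -3, -5/2, -9/4 }, Right { -35/16, -17/8, -2, -1, 0 } -> simplest -71/32
RRRBBBRRR: Left { -3, -5/2, -9/4 }, Right { -71/32, -35/16, -17/8, -2, -1, 0 } -> simplest -143/64
RRRBBBRRRR: Left { -3, -5/2, -9/4 }, Right { -143/64, -71/32, -35/16, -17/8, -2, -1, 0 } -> simplest -287/128
RRRBBBRRRRB: Left { -3, -5/2, -9/4, -287/128 }, Right { -143/64, -71/32, -35/16, -17/8, -2, -1, 0 } -> simplest -573/256
RRRBBBRRRRBB: Left { -3, -5/2, -9/4, -287/128, -573/256 }, Right { -143/64, -71/32, -35/16, -17/8, -2, -1, 0 } -> simplest -1145/512
RRRBBBRRRRBBR: Left { -3, -5/2, -9/4, -287/128, -573/256 }, Right { -1145/512, -143/64, -71/32, -35/16, -17/8, -2, -1, 0 } -> simplest -2291/1024
RRRBBBRRRRBBRR: Left { -3, -5/2, -9/4, -287/128, -573/256 }, Right { -2291/1024, -1145/512, -143/64, -71/32, -35/16, -17/8, -2, -1, 0 } -> simplest -4583/2048

-4583/2048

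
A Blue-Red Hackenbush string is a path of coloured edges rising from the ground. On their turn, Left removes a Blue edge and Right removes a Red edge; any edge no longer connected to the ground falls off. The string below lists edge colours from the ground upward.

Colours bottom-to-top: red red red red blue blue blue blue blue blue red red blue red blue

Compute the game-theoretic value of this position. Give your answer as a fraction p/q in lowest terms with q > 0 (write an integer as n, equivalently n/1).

Recurse on prefixes of the 15-edge string red red red red blue blue blue blue blue blue red red blue red blue:
step 1: add red to get r; options L={ ∅ } R={ 0 } — -1
step 2: add red to get rr; options L={ ∅ } R={ -1,0 } — -2
step 3: add red to get rrr; options L={ ∅ } R={ -2,-1,0 } — -3
step 4: add red to get rrrr; options L={ ∅ } R={ -3,-2,-1,0 } — -4
step 5: add blue to get rrrrb; options L={ -4 } R={ -3,-2,-1,0 } — -7/2
step 6: add blue to get rrrrbb; options L={ -4,-7/2 } R={ -3,-2,-1,0 } — -13/4
step 7: add blue to get rrrrbbb; options L={ -4,-7/2,-13/4 } R={ -3,-2,-1,0 } — -25/8
step 8: add blue to get rrrrbbbb; options L={ -4,-7/2,-13/4,-25/8 } R={ -3,-2,-1,0 } — -49/16
step 9: add blue to get rrrrbbbbb; options L={ -4,-7/2,-13/4,-25/8,-49/16 } R={ -3,-2,-1,0 } — -97/32
step 10: add blue to get rrrrbbbbbb; options L={ -4,-7/2,-13/4,-25/8,-49/16,-97/32 } R={ -3,-2,-1,0 } — -193/64
step 11: add red to get rrrrbbbbbbr; options L={ -4,-7/2,-13/4,-25/8,-49/16,-97/32 } R={ -193/64,-3,-2,-1,0 } — -387/128
step 12: add red to get rrrrbbbbbbrr; options L={ -4,-7/2,-13/4,-25/8,-49/16,-97/32 } R={ -387/128,-193/64,-3,-2,-1,0 } — -775/256
step 13: add blue to get rrrrbbbbbbrrb; options L={ -4,-7/2,-13/4,-25/8,-49/16,-97/32,-775/256 } R={ -387/128,-193/64,-3,-2,-1,0 } — -1549/512
step 14: add red to get rrrrbbbbbbrrbr; options L={ -4,-7/2,-13/4,-25/8,-49/16,-97/32,-775/256 } R={ -1549/512,-387/128,-193/64,-3,-2,-1,0 } — -3099/1024
step 15: add blue to get rrrrbbbbbbrrbrb; options L={ -4,-7/2,-13/4,-25/8,-49/16,-97/32,-775/256,-3099/1024 } R={ -1549/512,-387/128,-193/64,-3,-2,-1,0 } — -6197/2048

-6197/2048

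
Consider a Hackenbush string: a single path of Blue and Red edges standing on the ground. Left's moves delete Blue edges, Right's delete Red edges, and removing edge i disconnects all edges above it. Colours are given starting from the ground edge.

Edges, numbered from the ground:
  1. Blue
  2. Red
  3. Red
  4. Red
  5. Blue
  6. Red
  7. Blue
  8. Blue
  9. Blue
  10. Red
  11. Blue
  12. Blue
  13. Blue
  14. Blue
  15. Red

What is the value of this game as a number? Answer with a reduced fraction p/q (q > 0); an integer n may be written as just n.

edge 1 of 15 (Blue): { 0 | none } => 1
edge 2 of 15 (Red): { 0 | 1 } => 1/2
edge 3 of 15 (Red): { 0 | 1/2; 1 } => 1/4
edge 4 of 15 (Red): { 0 | 1/4; 1/2; 1 } => 1/8
edge 5 of 15 (Blue): { 0; 1/8 | 1/4; 1/2; 1 } => 3/16
edge 6 of 15 (Red): { 0; 1/8 | 3/16; 1/4; 1/2; 1 } => 5/32
edge 7 of 15 (Blue): { 0; 1/8; 5/32 | 3/16; 1/4; 1/2; 1 } => 11/64
edge 8 of 15 (Blue): { 0; 1/8; 5/32; 11/64 | 3/16; 1/4; 1/2; 1 } => 23/128
edge 9 of 15 (Blue): { 0; 1/8; 5/32; 11/64; 23/128 | 3/16; 1/4; 1/2; 1 } => 47/256
edge 10 of 15 (Red): { 0; 1/8; 5/32; 11/64; 23/128 | 47/256; 3/16; 1/4; 1/2; 1 } => 93/512
edge 11 of 15 (Blue): { 0; 1/8; 5/32; 11/64; 23/128; 93/512 | 47/256; 3/16; 1/4; 1/2; 1 } => 187/1024
edge 12 of 15 (Blue): { 0; 1/8; 5/32; 11/64; 23/128; 93/512; 187/1024 | 47/256; 3/16; 1/4; 1/2; 1 } => 375/2048
edge 13 of 15 (Blue): { 0; 1/8; 5/32; 11/64; 23/128; 93/512; 187/1024; 375/2048 | 47/256; 3/16; 1/4; 1/2; 1 } => 751/4096
edge 14 of 15 (Blue): { 0; 1/8; 5/32; 11/64; 23/128; 93/512; 187/1024; 375/2048; 751/4096 | 47/256; 3/16; 1/4; 1/2; 1 } => 1503/8192
edge 15 of 15 (Red): { 0; 1/8; 5/32; 11/64; 23/128; 93/512; 187/1024; 375/2048; 751/4096 | 1503/8192; 47/256; 3/16; 1/4; 1/2; 1 } => 3005/16384

3005/16384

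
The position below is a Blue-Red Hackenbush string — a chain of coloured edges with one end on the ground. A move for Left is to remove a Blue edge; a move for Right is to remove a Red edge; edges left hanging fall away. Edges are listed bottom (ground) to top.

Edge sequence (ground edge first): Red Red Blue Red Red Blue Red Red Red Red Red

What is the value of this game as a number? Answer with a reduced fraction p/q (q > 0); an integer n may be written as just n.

v_1 [R]  L=[—]  R=[0]  = -1
v_2 [RR]  L=[—]  R=[-1,0]  = -2
v_3 [RRB]  L=[-2]  R=[-1,0]  = -3/2
v_4 [RRBR]  L=[-2]  R=[-3/2,-1,0]  = -7/4
v_5 [RRBRR]  L=[-2]  R=[-7/4,-3/2,-1,0]  = -15/8
v_6 [RRBRRB]  L=[-2,-15/8]  R=[-7/4,-3/2,-1,0]  = -29/16
v_7 [RRBRRBR]  L=[-2,-15/8]  R=[-29/16,-7/4,-3/2,-1,0]  = -59/32
v_8 [RRBRRBRR]  L=[-2,-15/8]  R=[-59/32,-29/16,-7/4,-3/2,-1,0]  = -119/64
v_9 [RRBRRBRRR]  L=[-2,-15/8]  R=[-119/64,-59/32,-29/16,-7/4,-3/2,-1,0]  = -239/128
v_10 [RRBRRBRRRR]  L=[-2,-15/8]  R=[-239/128,-119/64,-59/32,-29/16,-7/4,-3/2,-1,0]  = -479/256
v_11 [RRBRRBRRRRR]  L=[-2,-15/8]  R=[-479/256,-239/128,-119/64,-59/32,-29/16,-7/4,-3/2,-1,0]  = -959/512

-959/512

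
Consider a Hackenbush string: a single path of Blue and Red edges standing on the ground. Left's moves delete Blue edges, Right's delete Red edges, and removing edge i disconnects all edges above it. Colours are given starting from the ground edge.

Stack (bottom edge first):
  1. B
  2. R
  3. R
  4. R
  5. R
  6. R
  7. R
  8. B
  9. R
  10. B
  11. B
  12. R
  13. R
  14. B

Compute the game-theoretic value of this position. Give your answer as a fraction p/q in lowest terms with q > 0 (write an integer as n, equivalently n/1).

Recurse on prefixes of the 14-edge string B R R R R R R B R B B R R B:
step 1: add B to get B; options L={ 0 } R={ · } -> 1
step 2: add R to get BR; options L={ 0 } R={ 1 } -> 1/2
step 3: add R to get BRR; options L={ 0 } R={ 1/2, 1 } -> 1/4
step 4: add R to get BRRR; options L={ 0 } R={ 1/4, 1/2, 1 } -> 1/8
step 5: add R to get BRRRR; options L={ 0 } R={ 1/8, 1/4, 1/2, 1 } -> 1/16
step 6: add R to get BRRRRR; options L={ 0 } R={ 1/16, 1/8, 1/4, 1/2, 1 } -> 1/32
step 7: add R to get BRRRRRR; options L={ 0 } R={ 1/32, 1/16, 1/8, 1/4, 1/2, 1 } -> 1/64
step 8: add B to get BRRRRRRB; options L={ 0, 1/64 } R={ 1/32, 1/16, 1/8, 1/4, 1/2, 1 } -> 3/128
step 9: add R to get BRRRRRRBR; options L={ 0, 1/64 } R={ 3/128, 1/32, 1/16, 1/8, 1/4, 1/2, 1 } -> 5/256
step 10: add B to get BRRRRRRBRB; options L={ 0, 1/64, 5/256 } R={ 3/128, 1/32, 1/16, 1/8, 1/4, 1/2, 1 } -> 11/512
step 11: add B to get BRRRRRRBRBB; options L={ 0, 1/64, 5/256, 11/512 } R={ 3/128, 1/32, 1/16, 1/8, 1/4, 1/2, 1 } -> 23/1024
step 12: add R to get BRRRRRRBRBBR; options L={ 0, 1/64, 5/256, 11/512 } R={ 23/1024, 3/128, 1/32, 1/16, 1/8, 1/4, 1/2, 1 } -> 45/2048
step 13: add R to get BRRRRRRBRBBRR; options L={ 0, 1/64, 5/256, 11/512 } R={ 45/2048, 23/1024, 3/128, 1/32, 1/16, 1/8, 1/4, 1/2, 1 } -> 89/4096
step 14: add B to get BRRRRRRBRBBRRB; options L={ 0, 1/64, 5/256, 11/512, 89/4096 } R={ 45/2048, 23/1024, 3/128, 1/32, 1/16, 1/8, 1/4, 1/2, 1 } -> 179/8192

179/8192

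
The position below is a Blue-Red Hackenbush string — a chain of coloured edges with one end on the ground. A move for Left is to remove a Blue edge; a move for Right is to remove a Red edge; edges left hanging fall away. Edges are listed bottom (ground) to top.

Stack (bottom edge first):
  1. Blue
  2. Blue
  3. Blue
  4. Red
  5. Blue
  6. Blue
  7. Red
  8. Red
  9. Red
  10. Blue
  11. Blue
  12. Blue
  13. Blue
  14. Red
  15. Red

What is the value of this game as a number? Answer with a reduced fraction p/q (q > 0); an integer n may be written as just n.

Build val(s[:k]) for k = 1..15, string s = Blue Blue Blue Red Blue Blue Red Red Red Blue Blue Blue Blue Red Red.
edge 1 of 15 (Blue): { 0 | — } → 1
edge 2 of 15 (Blue): { 0,1 | — } → 2
edge 3 of 15 (Blue): { 0,1,2 | — } → 3
edge 4 of 15 (Red): { 0,1,2 | 3 } → 5/2
edge 5 of 15 (Blue): { 0,1,2,5/2 | 3 } → 11/4
edge 6 of 15 (Blue): { 0,1,2,5/2,11/4 | 3 } → 23/8
edge 7 of 15 (Red): { 0,1,2,5/2,11/4 | 23/8,3 } → 45/16
edge 8 of 15 (Red): { 0,1,2,5/2,11/4 | 45/16,23/8,3 } → 89/32
edge 9 of 15 (Red): { 0,1,2,5/2,11/4 | 89/32,45/16,23/8,3 } → 177/64
edge 10 of 15 (Blue): { 0,1,2,5/2,11/4,177/64 | 89/32,45/16,23/8,3 } → 355/128
edge 11 of 15 (Blue): { 0,1,2,5/2,11/4,177/64,355/128 | 89/32,45/16,23/8,3 } → 711/256
edge 12 of 15 (Blue): { 0,1,2,5/2,11/4,177/64,355/128,711/256 | 89/32,45/16,23/8,3 } → 1423/512
edge 13 of 15 (Blue): { 0,1,2,5/2,11/4,177/64,355/128,711/256,1423/512 | 89/32,45/16,23/8,3 } → 2847/1024
edge 14 of 15 (Red): { 0,1,2,5/2,11/4,177/64,355/128,711/256,1423/512 | 2847/1024,89/32,45/16,23/8,3 } → 5693/2048
edge 15 of 15 (Red): { 0,1,2,5/2,11/4,177/64,355/128,711/256,1423/512 | 5693/2048,2847/1024,89/32,45/16,23/8,3 } → 11385/4096

11385/4096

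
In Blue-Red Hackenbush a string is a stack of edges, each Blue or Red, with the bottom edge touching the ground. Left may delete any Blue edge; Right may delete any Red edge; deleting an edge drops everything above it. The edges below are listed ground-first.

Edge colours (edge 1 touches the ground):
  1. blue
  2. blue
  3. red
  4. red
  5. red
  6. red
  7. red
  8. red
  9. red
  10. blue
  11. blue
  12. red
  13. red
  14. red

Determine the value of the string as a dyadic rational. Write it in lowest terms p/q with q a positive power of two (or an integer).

v(b) = { 0 | ∅ } -> 1
v(bb) = { 0 1 | ∅ } -> 2
v(bbr) = { 0 1 | 2 } -> 3/2
v(bbrr) = { 0 1 | 3/2 2 } -> 5/4
v(bbrrr) = { 0 1 | 5/4 3/2 2 } -> 9/8
v(bbrrrr) = { 0 1 | 9/8 5/4 3/2 2 } -> 17/16
v(bbrrrrr) = { 0 1 | 17/16 9/8 5/4 3/2 2 } -> 33/32
v(bbrrrrrr) = { 0 1 | 33/32 17/16 9/8 5/4 3/2 2 } -> 65/64
v(bbrrrrrrr) = { 0 1 | 65/64 33/32 17/16 9/8 5/4 3/2 2 } -> 129/128
v(bbrrrrrrrb) = { 0 1 129/128 | 65/64 33/32 17/16 9/8 5/4 3/2 2 } -> 259/256
v(bbrrrrrrrbb) = { 0 1 129/128 259/256 | 65/64 33/32 17/16 9/8 5/4 3/2 2 } -> 519/512
v(bbrrrrrrrbbr) = { 0 1 129/128 259/256 | 519/512 65/64 33/32 17/16 9/8 5/4 3/2 2 } -> 1037/1024
v(bbrrrrrrrbbrr) = { 0 1 129/128 259/256 | 1037/1024 519/512 65/64 33/32 17/16 9/8 5/4 3/2 2 } -> 2073/2048
v(bbrrrrrrrbbrrr) = { 0 1 129/128 259/256 | 2073/2048 1037/1024 519/512 65/64 33/32 17/16 9/8 5/4 3/2 2 } -> 4145/4096

4145/4096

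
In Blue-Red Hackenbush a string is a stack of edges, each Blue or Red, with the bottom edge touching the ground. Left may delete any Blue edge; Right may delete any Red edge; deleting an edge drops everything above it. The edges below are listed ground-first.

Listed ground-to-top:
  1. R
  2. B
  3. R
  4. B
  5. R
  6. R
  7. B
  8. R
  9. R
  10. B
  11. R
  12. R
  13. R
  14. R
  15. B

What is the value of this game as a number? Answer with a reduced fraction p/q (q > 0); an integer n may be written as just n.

Recurse on prefixes of the 15-edge string R B R B R R B R R B R R R R B:
R: Left { — }, Right { 0 } ⇒ simplest -1
RB: Left { -1 }, Right { 0 } ⇒ simplest -1/2
RBR: Left { -1 }, Right { -1/2,0 } ⇒ simplest -3/4
RBRB: Left { -1,-3/4 }, Right { -1/2,0 } ⇒ simplest -5/8
RBRBR: Left { -1,-3/4 }, Right { -5/8,-1/2,0 } ⇒ simplest -11/16
RBRBRR: Left { -1,-3/4 }, Right { -11/16,-5/8,-1/2,0 } ⇒ simplest -23/32
RBRBRRB: Left { -1,-3/4,-23/32 }, Right { -11/16,-5/8,-1/2,0 } ⇒ simplest -45/64
RBRBRRBR: Left { -1,-3/4,-23/32 }, Right { -45/64,-11/16,-5/8,-1/2,0 } ⇒ simplest -91/128
RBRBRRBRR: Left { -1,-3/4,-23/32 }, Right { -91/128,-45/64,-11/16,-5/8,-1/2,0 } ⇒ simplest -183/256
RBRBRRBRRB: Left { -1,-3/4,-23/32,-183/256 }, Right { -91/128,-45/64,-11/16,-5/8,-1/2,0 } ⇒ simplest -365/512
RBRBRRBRRBR: Left { -1,-3/4,-23/32,-183/256 }, Right { -365/512,-91/128,-45/64,-11/16,-5/8,-1/2,0 } ⇒ simplest -731/1024
RBRBRRBRRBRR: Left { -1,-3/4,-23/32,-183/256 }, Right { -731/1024,-365/512,-91/128,-45/64,-11/16,-5/8,-1/2,0 } ⇒ simplest -1463/2048
RBRBRRBRRBRRR: Left { -1,-3/4,-23/32,-183/256 }, Right { -1463/2048,-731/1024,-365/512,-91/128,-45/64,-11/16,-5/8,-1/2,0 } ⇒ simplest -2927/4096
RBRBRRBRRBRRRR: Left { -1,-3/4,-23/32,-183/256 }, Right { -2927/4096,-1463/2048,-731/1024,-365/512,-91/128,-45/64,-11/16,-5/8,-1/2,0 } ⇒ simplest -5855/8192
RBRBRRBRRBRRRRB: Left { -1,-3/4,-23/32,-183/256,-5855/8192 }, Right { -2927/4096,-1463/2048,-731/1024,-365/512,-91/128,-45/64,-11/16,-5/8,-1/2,0 } ⇒ simplest -11709/16384

-11709/16384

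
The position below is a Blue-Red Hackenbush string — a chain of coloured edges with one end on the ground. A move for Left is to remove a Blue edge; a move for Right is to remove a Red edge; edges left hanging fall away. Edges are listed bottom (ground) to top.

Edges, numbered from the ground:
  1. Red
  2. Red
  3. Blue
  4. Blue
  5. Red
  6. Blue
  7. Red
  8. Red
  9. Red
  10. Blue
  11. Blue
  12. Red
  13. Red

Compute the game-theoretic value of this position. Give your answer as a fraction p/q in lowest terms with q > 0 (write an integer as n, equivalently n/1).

-2791/2048

edge 1 of 13 (Red): { ∅ | 0 } gives -1
edge 2 of 13 (Red): { ∅ | -1, 0 } gives -2
edge 3 of 13 (Blue): { -2 | -1, 0 } gives -3/2
edge 4 of 13 (Blue): { -2, -3/2 | -1, 0 } gives -5/4
edge 5 of 13 (Red): { -2, -3/2 | -5/4, -1, 0 } gives -11/8
edge 6 of 13 (Blue): { -2, -3/2, -11/8 | -5/4, -1, 0 } gives -21/16
edge 7 of 13 (Red): { -2, -3/2, -11/8 | -21/16, -5/4, -1, 0 } gives -43/32
edge 8 of 13 (Red): { -2, -3/2, -11/8 | -43/32, -21/16, -5/4, -1, 0 } gives -87/64
edge 9 of 13 (Red): { -2, -3/2, -11/8 | -87/64, -43/32, -21/16, -5/4, -1, 0 } gives -175/128
edge 10 of 13 (Blue): { -2, -3/2, -11/8, -175/128 | -87/64, -43/32, -21/16, -5/4, -1, 0 } gives -349/256
edge 11 of 13 (Blue): { -2, -3/2, -11/8, -175/128, -349/256 | -87/64, -43/32, -21/16, -5/4, -1, 0 } gives -697/512
edge 12 of 13 (Red): { -2, -3/2, -11/8, -175/128, -349/256 | -697/512, -87/64, -43/32, -21/16, -5/4, -1, 0 } gives -1395/1024
edge 13 of 13 (Red): { -2, -3/2, -11/8, -175/128, -349/256 | -1395/1024, -697/512, -87/64, -43/32, -21/16, -5/4, -1, 0 } gives -2791/2048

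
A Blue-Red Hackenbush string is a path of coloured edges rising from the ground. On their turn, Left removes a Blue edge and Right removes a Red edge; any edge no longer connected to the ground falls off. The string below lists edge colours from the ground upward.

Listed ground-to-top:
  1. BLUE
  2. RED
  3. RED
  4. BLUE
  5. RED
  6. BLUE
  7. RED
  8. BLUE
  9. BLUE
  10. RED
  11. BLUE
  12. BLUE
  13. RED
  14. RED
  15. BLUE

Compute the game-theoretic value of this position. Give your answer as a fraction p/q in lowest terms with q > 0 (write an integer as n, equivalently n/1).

5555/16384

Prefix values for BLUE RED RED BLUE RED BLUE RED BLUE BLUE RED BLUE BLUE RED RED BLUE via {L|R} + simplicity:
g(B) = { 0 | none } gives 1
g(BR) = { 0 | 1 } gives 1/2
g(BRR) = { 0 | 1/2,1 } gives 1/4
g(BRRB) = { 0,1/4 | 1/2,1 } gives 3/8
g(BRRBR) = { 0,1/4 | 3/8,1/2,1 } gives 5/16
g(BRRBRB) = { 0,1/4,5/16 | 3/8,1/2,1 } gives 11/32
g(BRRBRBR) = { 0,1/4,5/16 | 11/32,3/8,1/2,1 } gives 21/64
g(BRRBRBRB) = { 0,1/4,5/16,21/64 | 11/32,3/8,1/2,1 } gives 43/128
g(BRRBRBRBB) = { 0,1/4,5/16,21/64,43/128 | 11/32,3/8,1/2,1 } gives 87/256
g(BRRBRBRBBR) = { 0,1/4,5/16,21/64,43/128 | 87/256,11/32,3/8,1/2,1 } gives 173/512
g(BRRBRBRBBRB) = { 0,1/4,5/16,21/64,43/128,173/512 | 87/256,11/32,3/8,1/2,1 } gives 347/1024
g(BRRBRBRBBRBB) = { 0,1/4,5/16,21/64,43/128,173/512,347/1024 | 87/256,11/32,3/8,1/2,1 } gives 695/2048
g(BRRBRBRBBRBBR) = { 0,1/4,5/16,21/64,43/128,173/512,347/1024 | 695/2048,87/256,11/32,3/8,1/2,1 } gives 1389/4096
g(BRRBRBRBBRBBRR) = { 0,1/4,5/16,21/64,43/128,173/512,347/1024 | 1389/4096,695/2048,87/256,11/32,3/8,1/2,1 } gives 2777/8192
g(BRRBRBRBBRBBRRB) = { 0,1/4,5/16,21/64,43/128,173/512,347/1024,2777/8192 | 1389/4096,695/2048,87/256,11/32,3/8,1/2,1 } gives 5555/16384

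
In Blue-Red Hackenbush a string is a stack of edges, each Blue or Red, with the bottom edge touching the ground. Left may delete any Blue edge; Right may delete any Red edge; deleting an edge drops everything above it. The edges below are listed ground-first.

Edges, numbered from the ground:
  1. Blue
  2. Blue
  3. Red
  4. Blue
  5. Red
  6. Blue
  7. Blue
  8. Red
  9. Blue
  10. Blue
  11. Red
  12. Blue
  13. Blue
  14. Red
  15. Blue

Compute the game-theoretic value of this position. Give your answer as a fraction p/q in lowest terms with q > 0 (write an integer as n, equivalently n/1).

Build G(s[:k]) for k = 1..15, string s = Blue Blue Red Blue Red Blue Blue Red Blue Blue Red Blue Blue Red Blue.
G_1 [B]  L=[0]  R=[]  gives 1
G_2 [BB]  L=[0, 1]  R=[]  gives 2
G_3 [BBR]  L=[0, 1]  R=[2]  gives 3/2
G_4 [BBRB]  L=[0, 1, 3/2]  R=[2]  gives 7/4
G_5 [BBRBR]  L=[0, 1, 3/2]  R=[7/4, 2]  gives 13/8
G_6 [BBRBRB]  L=[0, 1, 3/2, 13/8]  R=[7/4, 2]  gives 27/16
G_7 [BBRBRBB]  L=[0, 1, 3/2, 13/8, 27/16]  R=[7/4, 2]  gives 55/32
G_8 [BBRBRBBR]  L=[0, 1, 3/2, 13/8, 27/16]  R=[55/32, 7/4, 2]  gives 109/64
G_9 [BBRBRBBRB]  L=[0, 1, 3/2, 13/8, 27/16, 109/64]  R=[55/32, 7/4, 2]  gives 219/128
G_10 [BBRBRBBRBB]  L=[0, 1, 3/2, 13/8, 27/16, 109/64, 219/128]  R=[55/32, 7/4, 2]  gives 439/256
G_11 [BBRBRBBRBBR]  L=[0, 1, 3/2, 13/8, 27/16, 109/64, 219/128]  R=[439/256, 55/32, 7/4, 2]  gives 877/512
G_12 [BBRBRBBRBBRB]  L=[0, 1, 3/2, 13/8, 27/16, 109/64, 219/128, 877/512]  R=[439/256, 55/32, 7/4, 2]  gives 1755/1024
G_13 [BBRBRBBRBBRBB]  L=[0, 1, 3/2, 13/8, 27/16, 109/64, 219/128, 877/512, 1755/1024]  R=[439/256, 55/32, 7/4, 2]  gives 3511/2048
G_14 [BBRBRBBRBBRBBR]  L=[0, 1, 3/2, 13/8, 27/16, 109/64, 219/128, 877/512, 1755/1024]  R=[3511/2048, 439/256, 55/32, 7/4, 2]  gives 7021/4096
G_15 [BBRBRBBRBBRBBRB]  L=[0, 1, 3/2, 13/8, 27/16, 109/64, 219/128, 877/512, 1755/1024, 7021/4096]  R=[3511/2048, 439/256, 55/32, 7/4, 2]  gives 14043/8192

14043/8192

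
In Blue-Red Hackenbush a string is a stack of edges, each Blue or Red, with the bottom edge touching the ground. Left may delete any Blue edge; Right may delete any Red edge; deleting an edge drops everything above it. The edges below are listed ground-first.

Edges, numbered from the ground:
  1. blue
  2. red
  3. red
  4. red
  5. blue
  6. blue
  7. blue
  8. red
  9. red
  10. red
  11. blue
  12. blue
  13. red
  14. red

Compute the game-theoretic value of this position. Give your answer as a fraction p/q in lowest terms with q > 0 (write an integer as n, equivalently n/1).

1817/8192

edge 1 of 14 (blue): { 0 | ∅ } so 1
edge 2 of 14 (red): { 0 | 1 } so 1/2
edge 3 of 14 (red): { 0 | 1/2 1 } so 1/4
edge 4 of 14 (red): { 0 | 1/4 1/2 1 } so 1/8
edge 5 of 14 (blue): { 0 1/8 | 1/4 1/2 1 } so 3/16
edge 6 of 14 (blue): { 0 1/8 3/16 | 1/4 1/2 1 } so 7/32
edge 7 of 14 (blue): { 0 1/8 3/16 7/32 | 1/4 1/2 1 } so 15/64
edge 8 of 14 (red): { 0 1/8 3/16 7/32 | 15/64 1/4 1/2 1 } so 29/128
edge 9 of 14 (red): { 0 1/8 3/16 7/32 | 29/128 15/64 1/4 1/2 1 } so 57/256
edge 10 of 14 (red): { 0 1/8 3/16 7/32 | 57/256 29/128 15/64 1/4 1/2 1 } so 113/512
edge 11 of 14 (blue): { 0 1/8 3/16 7/32 113/512 | 57/256 29/128 15/64 1/4 1/2 1 } so 227/1024
edge 12 of 14 (blue): { 0 1/8 3/16 7/32 113/512 227/1024 | 57/256 29/128 15/64 1/4 1/2 1 } so 455/2048
edge 13 of 14 (red): { 0 1/8 3/16 7/32 113/512 227/1024 | 455/2048 57/256 29/128 15/64 1/4 1/2 1 } so 909/4096
edge 14 of 14 (red): { 0 1/8 3/16 7/32 113/512 227/1024 | 909/4096 455/2048 57/256 29/128 15/64 1/4 1/2 1 } so 1817/8192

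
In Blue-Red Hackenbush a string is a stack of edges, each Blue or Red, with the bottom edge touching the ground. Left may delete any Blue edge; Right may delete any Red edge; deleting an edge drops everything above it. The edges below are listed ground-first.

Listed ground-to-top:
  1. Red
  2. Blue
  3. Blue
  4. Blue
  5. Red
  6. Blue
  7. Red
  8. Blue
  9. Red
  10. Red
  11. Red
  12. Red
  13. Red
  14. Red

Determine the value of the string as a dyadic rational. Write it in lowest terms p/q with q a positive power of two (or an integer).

-1407/8192

Prefix values for Red Blue Blue Blue Red Blue Red Blue Red Red Red Red Red Red via {L|R} + simplicity:
G(R) = {  | 0 } -> -1
G(RB) = { -1 | 0 } -> -1/2
G(RBB) = { -1, -1/2 | 0 } -> -1/4
G(RBBB) = { -1, -1/2, -1/4 | 0 } -> -1/8
G(RBBBR) = { -1, -1/2, -1/4 | -1/8, 0 } -> -3/16
G(RBBBRB) = { -1, -1/2, -1/4, -3/16 | -1/8, 0 } -> -5/32
G(RBBBRBR) = { -1, -1/2, -1/4, -3/16 | -5/32, -1/8, 0 } -> -11/64
G(RBBBRBRB) = { -1, -1/2, -1/4, -3/16, -11/64 | -5/32, -1/8, 0 } -> -21/128
G(RBBBRBRBR) = { -1, -1/2, -1/4, -3/16, -11/64 | -21/128, -5/32, -1/8, 0 } -> -43/256
G(RBBBRBRBRR) = { -1, -1/2, -1/4, -3/16, -11/64 | -43/256, -21/128, -5/32, -1/8, 0 } -> -87/512
G(RBBBRBRBRRR) = { -1, -1/2, -1/4, -3/16, -11/64 | -87/512, -43/256, -21/128, -5/32, -1/8, 0 } -> -175/1024
G(RBBBRBRBRRRR) = { -1, -1/2, -1/4, -3/16, -11/64 | -175/1024, -87/512, -43/256, -21/128, -5/32, -1/8, 0 } -> -351/2048
G(RBBBRBRBRRRRR) = { -1, -1/2, -1/4, -3/16, -11/64 | -351/2048, -175/1024, -87/512, -43/256, -21/128, -5/32, -1/8, 0 } -> -703/4096
G(RBBBRBRBRRRRRR) = { -1, -1/2, -1/4, -3/16, -11/64 | -703/4096, -351/2048, -175/1024, -87/512, -43/256, -21/128, -5/32, -1/8, 0 } -> -1407/8192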